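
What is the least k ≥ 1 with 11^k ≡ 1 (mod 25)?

5

ord(11) | φ(25) = φ(5^2) = 5·(5−1) = 20 = 2^2 · 5.
Divisors of 20: 1, 2, 4, 5, 10, 20.
Test each divisor d:
11^1 ≡ 11 (mod 25)
11^2 ≡ 21 (mod 25)
11^4 ≡ 16 (mod 25)
11^5 ≡ 1 (mod 25) ✓
Hence ord(11) = 5.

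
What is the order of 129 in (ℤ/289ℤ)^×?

272

Since 129 ∈ (Z/289Z)^×, its order divides φ(289) = φ(17^2) = 17·(17−1) = 272 = 2^4 · 17.
Divisors of 272: 1, 2, 4, 8, 16, 17, 34, 68, 136, 272.
Evaluate successive powers at the divisors of 272:
129^1 ≡ 129 (mod 289)
129^2 ≡ 168 (mod 289)
129^4 ≡ 191 (mod 289)
129^8 ≡ 67 (mod 289)
129^16 ≡ 154 (mod 289)
129^17 ≡ 214 (mod 289)
129^34 ≡ 134 (mod 289)
129^68 ≡ 38 (mod 289)
129^136 ≡ 288 (mod 289)
129^272 ≡ 1 (mod 289) ✓
Therefore the multiplicative order of 129 modulo 289 is 272.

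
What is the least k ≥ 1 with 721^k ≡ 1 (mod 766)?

By Lagrange's theorem, ord_766(721) divides φ(766) = φ(2)·φ(383) = 1·382 = 382 = 2 · 191.
Divisors of 382: 1, 2, 191, 382.
Compute 721^d (mod 766) for the divisors d until we hit 1:
721^1 ≡ 721
721^2 ≡ 493
721^191 ≡ 1
The smallest such exponent is 191, so the order of 721 is 191.

191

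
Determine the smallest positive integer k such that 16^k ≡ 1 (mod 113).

ord(16) | φ(113) = 113 − 1 = 112 = 2^4 · 7.
Divisors of 112: 1, 2, 4, 7, 8, 14, 16, 28, 56, 112.
Evaluate successive powers at the divisors of 112:
16^1 ≡ 16 (mod 113)
16^2 ≡ 30 (mod 113)
16^4 ≡ 109 (mod 113)
16^7 ≡ 1 (mod 113) ✓
The smallest such exponent is 7, so the order of 16 is 7.

7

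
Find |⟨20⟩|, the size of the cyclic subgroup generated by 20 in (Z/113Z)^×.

112

By Lagrange's theorem, ord_113(20) divides φ(113) = 113 − 1 = 112 = 2^4 · 7.
Divisors of 112: 1, 2, 4, 7, 8, 14, 16, 28, 56, 112.
Test each divisor d:
20^1 ≡ 20 (mod 113)
20^2 ≡ 61 (mod 113)
20^4 ≡ 105 (mod 113)
20^7 ≡ 71 (mod 113)
20^8 ≡ 64 (mod 113)
20^14 ≡ 69 (mod 113)
20^16 ≡ 28 (mod 113)
20^28 ≡ 15 (mod 113)
20^56 ≡ 112 (mod 113)
20^112 ≡ 1 (mod 113) ✓
Therefore the multiplicative order of 20 modulo 113 is 112.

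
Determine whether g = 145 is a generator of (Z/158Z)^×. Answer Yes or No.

Yes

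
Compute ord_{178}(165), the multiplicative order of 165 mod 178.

88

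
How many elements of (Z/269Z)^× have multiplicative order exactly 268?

132

φ(269) = 269 − 1 = 268 = 2^2 · 67.
Since (Z/269Z)^× is cyclic of order 268, the number of elements of order d is φ(d) when d | 268 and 0 otherwise.
268 = 2^2 · 67 divides 268, and φ(268) = 132.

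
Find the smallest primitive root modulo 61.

2

φ(61) = 61 − 1 = 60 = 2^2 · 3 · 5.
Test candidates g = 2, 3, … against the prime factors q ∈ {2, 3, 5} of φ(61): g is a generator iff g^(60/q) ≢ 1 for every such q.
g = 2: 2^30 ≡ 60; 2^20 ≡ 47; 2^12 ≡ 9 — none is 1, so 2 is a primitive root.
Hence the least primitive root of 61 is 2.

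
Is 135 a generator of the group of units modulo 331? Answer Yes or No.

φ(331) = 331 − 1 = 330 = 2 · 3 · 5 · 11.
It suffices to check that the order of 135 is not a proper divisor of 330: compute 135^(330/q) for q ∈ {2, 3, 5, 11}.
135^165 ≡ 330 (mod 331)  [q = 2: ≢ 1 ✓]
135^110 ≡ 31 (mod 331)  [q = 3: ≢ 1 ✓]
135^66 ≡ 150 (mod 331)  [q = 5: ≢ 1 ✓]
135^30 ≡ 74 (mod 331)  [q = 11: ≢ 1 ✓]
All checks pass, so 135 has order 330 and is a primitive root modulo 331.

Yes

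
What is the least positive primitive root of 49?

φ(49) = φ(7^2) = 7·(7−1) = 42 = 2 · 3 · 7.
g is a primitive root iff g^(42/q) ≢ 1 (mod 49) for each prime q ∈ {2, 3, 7}.
g = 2: 2^21 ≡ 1 — hits 1, so not a primitive root.
g = 3: 3^21 ≡ 48; 3^14 ≡ 30; 3^6 ≡ 43 — none is 1, so 3 is a primitive root.
Hence the least primitive root of 49 is 3.

3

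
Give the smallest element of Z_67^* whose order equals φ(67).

φ(67) = 67 − 1 = 66 = 2 · 3 · 11.
g is a primitive root iff g^(66/q) ≢ 1 (mod 67) for each prime q ∈ {2, 3, 11}.
g = 2: 2^33 ≡ 66; 2^22 ≡ 37; 2^6 ≡ 64 — none is 1, so 2 is a primitive root.
The smallest primitive root modulo 67 is 2.

2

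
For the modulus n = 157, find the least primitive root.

φ(157) = 157 − 1 = 156 = 2^2 · 3 · 13.
Test candidates g = 2, 3, … against the prime factors q ∈ {2, 3, 13} of φ(157): g is a generator iff g^(156/q) ≢ 1 for every such q.
g = 2: 2^78 ≡ 156; 2^52 ≡ 1 — hits 1, so not a primitive root.
g = 3: 3^78 ≡ 1 — hits 1, so not a primitive root.
g = 4: 4^78 ≡ 1 — hits 1, so not a primitive root.
g = 5: 5^78 ≡ 156; 5^52 ≡ 12; 5^12 ≡ 130 — none is 1, so 5 is a primitive root.
The smallest primitive root modulo 157 is 5.

5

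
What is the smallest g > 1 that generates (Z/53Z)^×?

2

φ(53) = 53 − 1 = 52 = 2^2 · 13.
Test candidates g = 2, 3, … against the prime factors q ∈ {2, 13} of φ(53): g is a generator iff g^(52/q) ≢ 1 for every such q.
g = 2: 2^26 ≡ 52; 2^4 ≡ 16 — none is 1, so 2 is a primitive root.
The smallest primitive root modulo 53 is 2.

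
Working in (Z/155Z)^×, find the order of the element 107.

ord(107) | φ(155) = φ(5·31) = (5−1)·(31−1) = 4·30 = 120 = 2^3 · 3 · 5.
Divisors of 120: 1, 2, 3, 4, 5, 6, 8, 10, 12, 15, 20, 24, 30, 40, 60, 120.
Compute 107^d (mod 155) for the divisors d until we hit 1:
107^1 ≡ 107
107^2 ≡ 134
107^3 ≡ 78
107^4 ≡ 131
107^5 ≡ 67
107^6 ≡ 39
107^8 ≡ 111
107^10 ≡ 149
107^12 ≡ 126
107^15 ≡ 63
107^20 ≡ 36
107^24 ≡ 66
107^30 ≡ 94
107^40 ≡ 56
107^60 ≡ 1
The smallest such exponent is 60, so the order of 107 is 60.

60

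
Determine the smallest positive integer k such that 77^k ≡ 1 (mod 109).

ord(77) | φ(109) = 109 − 1 = 108 = 2^2 · 3^3.
Divisors of 108: 1, 2, 3, 4, 6, 9, 12, 18, 27, 36, 54, 108.
Test each divisor d:
77^1 ≡ 77 (mod 109)
77^2 ≡ 43 (mod 109)
77^3 ≡ 41 (mod 109)
77^4 ≡ 105 (mod 109)
77^6 ≡ 46 (mod 109)
77^9 ≡ 33 (mod 109)
77^12 ≡ 45 (mod 109)
77^18 ≡ 108 (mod 109)
77^27 ≡ 76 (mod 109)
77^36 ≡ 1 (mod 109) ✓
The smallest such exponent is 36, so the order of 77 is 36.

36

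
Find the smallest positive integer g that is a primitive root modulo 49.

3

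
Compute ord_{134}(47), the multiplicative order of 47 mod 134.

33

Since 47 ∈ (Z/134Z)^×, its order divides φ(134) = φ(2)·φ(67) = 1·66 = 66 = 2 · 3 · 11.
Divisors of 66: 1, 2, 3, 6, 11, 22, 33, 66.
Evaluate successive powers at the divisors of 66:
47^1 ≡ 47 (mod 134)
47^2 ≡ 65 (mod 134)
47^3 ≡ 107 (mod 134)
47^6 ≡ 59 (mod 134)
47^11 ≡ 37 (mod 134)
47^22 ≡ 29 (mod 134)
47^33 ≡ 1 (mod 134) ✓
The smallest such exponent is 33, so the order of 47 is 33.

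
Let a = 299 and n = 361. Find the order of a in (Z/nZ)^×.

18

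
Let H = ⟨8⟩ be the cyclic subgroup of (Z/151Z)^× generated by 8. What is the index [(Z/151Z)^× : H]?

30

Since 8 ∈ (Z/151Z)^×, its order divides φ(151) = 151 − 1 = 150 = 2 · 3 · 5^2.
Divisors of 150: 1, 2, 3, 5, 6, 10, 15, 25, 30, 50, 75, 150.
Test each divisor d:
8^1 ≡ 8
8^2 ≡ 64
8^3 ≡ 59
8^5 ≡ 1
So ord_151(8) = 5, hence |⟨8⟩| = 5.
The index is φ(151) / ord(8) = 150 / 5 = 30.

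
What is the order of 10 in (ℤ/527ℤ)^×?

Since 10 ∈ (Z/527Z)^×, its order divides φ(527) = φ(17·31) = (17−1)·(31−1) = 16·30 = 480 = 2^5 · 3 · 5.
Divisors of 480: 1, 2, 3, 4, 5, 6, 8, 10, 12, 15, 16, 20, 24, 30, 32, 40, 48, 60, 80, 96, 120, 160, 240, 480.
Test each divisor d:
10^1 ≡ 10 (mod 527)
10^2 ≡ 100 (mod 527)
10^3 ≡ 473 (mod 527)
10^4 ≡ 514 (mod 527)
10^5 ≡ 397 (mod 527)
10^6 ≡ 281 (mod 527)
10^8 ≡ 169 (mod 527)
10^10 ≡ 36 (mod 527)
10^12 ≡ 438 (mod 527)
10^15 ≡ 63 (mod 527)
10^16 ≡ 103 (mod 527)
10^20 ≡ 242 (mod 527)
10^24 ≡ 16 (mod 527)
10^30 ≡ 280 (mod 527)
10^32 ≡ 69 (mod 527)
10^40 ≡ 67 (mod 527)
10^48 ≡ 256 (mod 527)
10^60 ≡ 404 (mod 527)
10^80 ≡ 273 (mod 527)
10^96 ≡ 188 (mod 527)
10^120 ≡ 373 (mod 527)
10^160 ≡ 222 (mod 527)
10^240 ≡ 1 (mod 527) ✓
The smallest such exponent is 240, so the order of 10 is 240.

240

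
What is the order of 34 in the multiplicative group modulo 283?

By Lagrange's theorem, ord_283(34) divides φ(283) = 283 − 1 = 282 = 2 · 3 · 47.
Divisors of 282: 1, 2, 3, 6, 47, 94, 141, 282.
Compute 34^d (mod 283) for the divisors d until we hit 1:
34^1 ≡ 34
34^2 ≡ 24
34^3 ≡ 250
34^6 ≡ 240
34^47 ≡ 238
34^94 ≡ 44
34^141 ≡ 1
Therefore the multiplicative order of 34 modulo 283 is 141.

141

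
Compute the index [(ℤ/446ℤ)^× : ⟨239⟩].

6

Since 239 ∈ (Z/446Z)^×, its order divides φ(446) = φ(2)·φ(223) = 1·222 = 222 = 2 · 3 · 37.
Divisors of 222: 1, 2, 3, 6, 37, 74, 111, 222.
Test each divisor d:
239^1 ≡ 239
239^2 ≡ 33
239^3 ≡ 305
239^6 ≡ 257
239^37 ≡ 1
So ord_446(239) = 37, hence |⟨239⟩| = 37.
Index = |(Z/446Z)^×| / |⟨239⟩| = 222 / 37 = 6.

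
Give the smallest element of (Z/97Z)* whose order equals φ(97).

5

φ(97) = 97 − 1 = 96 = 2^5 · 3.
Test candidates g = 2, 3, … against the prime factors q ∈ {2, 3} of φ(97): g is a generator iff g^(96/q) ≢ 1 for every such q.
g = 2: 2^48 ≡ 1 — hits 1, so not a primitive root.
g = 3: 3^48 ≡ 1 — hits 1, so not a primitive root.
g = 4: 4^48 ≡ 1 — hits 1, so not a primitive root.
g = 5: 5^48 ≡ 96; 5^32 ≡ 35 — none is 1, so 5 is a primitive root.
The smallest primitive root modulo 97 is 5.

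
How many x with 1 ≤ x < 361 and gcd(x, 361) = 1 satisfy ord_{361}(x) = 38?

φ(361) = φ(19^2) = 19·(19−1) = 342 = 2 · 3^2 · 19.
In a cyclic group of order 342, there are φ(d) elements of order d for each divisor d of 342, and zero for non-divisors.
38 = 2 · 19 divides 342, and φ(38) = 18.

18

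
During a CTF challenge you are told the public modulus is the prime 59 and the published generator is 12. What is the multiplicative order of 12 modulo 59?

29

The order of 12 must divide φ(59) = 59 − 1 = 58 = 2 · 29.
Divisors of 58: 1, 2, 29, 58.
Test each divisor d:
12^1 ≡ 12 (mod 59)
12^2 ≡ 26 (mod 59)
12^29 ≡ 1 (mod 59) ✓
So ord_59(12) = 29.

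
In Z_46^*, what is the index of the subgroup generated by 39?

2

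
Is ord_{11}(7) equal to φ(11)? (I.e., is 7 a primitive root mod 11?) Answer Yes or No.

Yes

φ(11) = 11 − 1 = 10 = 2 · 5.
It suffices to check that the order of 7 is not a proper divisor of 10: compute 7^(10/q) for q ∈ {2, 5}.
7^5 ≡ 10 (mod 11)  [q = 2: ≢ 1 ✓]
7^2 ≡ 5 (mod 11)  [q = 5: ≢ 1 ✓]
None equal 1, so ord_11(7) = 10: 7 is a primitive root.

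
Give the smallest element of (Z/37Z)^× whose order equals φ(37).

φ(37) = 37 − 1 = 36 = 2^2 · 3^2.
Test candidates g = 2, 3, … against the prime factors q ∈ {2, 3} of φ(37): g is a generator iff g^(36/q) ≢ 1 for every such q.
g = 2: 2^18 ≡ 36; 2^12 ≡ 26 — none is 1, so 2 is a primitive root.
So 2 is the smallest generator of (Z/37Z)^×.

2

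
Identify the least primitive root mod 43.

3

φ(43) = 43 − 1 = 42 = 2 · 3 · 7.
Test candidates g = 2, 3, … against the prime factors q ∈ {2, 3, 7} of φ(43): g is a generator iff g^(42/q) ≢ 1 for every such q.
g = 2: 2^21 ≡ 42; 2^14 ≡ 1 — hits 1, so not a primitive root.
g = 3: 3^21 ≡ 42; 3^14 ≡ 36; 3^6 ≡ 41 — none is 1, so 3 is a primitive root.
The smallest primitive root modulo 43 is 3.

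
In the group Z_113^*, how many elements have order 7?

6

φ(113) = 113 − 1 = 112 = 2^4 · 7.
Since (Z/113Z)^× is cyclic of order 112, the number of elements of order d is φ(d) when d | 112 and 0 otherwise.
7 | 112, and φ(7) = 7 − 1 = 6.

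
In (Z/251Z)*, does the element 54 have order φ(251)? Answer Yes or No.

Yes

φ(251) = 251 − 1 = 250 = 2 · 5^3.
Test 54^(250/q) mod 251 for each prime factor q of 250:
54^125 ≡ 250 (mod 251)  [q = 2: ≢ 1 ✓]
54^50 ≡ 113 (mod 251)  [q = 5: ≢ 1 ✓]
None equal 1, so ord_251(54) = 250: 54 is a primitive root.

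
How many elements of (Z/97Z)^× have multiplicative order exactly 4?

2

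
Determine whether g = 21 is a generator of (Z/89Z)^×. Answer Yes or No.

φ(89) = 89 − 1 = 88 = 2^3 · 11.
21 is a primitive root mod 89 iff 21^(φ(89)/q) ≢ 1 for every prime q | φ(89), i.e. q ∈ {2, 11}.
21^44 ≡ 1 (mod 89)  [q = 2: ≡ 1 ✗]
21^8 ≡ 78 (mod 89)  [q = 11: ≢ 1 ✓]
The check at q = 2 fails, so 21 generates a proper subgroup.

No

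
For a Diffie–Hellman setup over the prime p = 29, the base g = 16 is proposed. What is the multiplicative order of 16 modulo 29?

7

By Lagrange's theorem, ord_29(16) divides φ(29) = 29 − 1 = 28 = 2^2 · 7.
Divisors of 28: 1, 2, 4, 7, 14, 28.
Compute 16^d (mod 29) for the divisors d until we hit 1:
16^1 ≡ 16
16^2 ≡ 24
16^4 ≡ 25
16^7 ≡ 1
So ord_29(16) = 7.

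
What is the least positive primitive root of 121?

φ(121) = φ(11^2) = 11·(11−1) = 110 = 2 · 5 · 11.
g is a primitive root iff g^(110/q) ≢ 1 (mod 121) for each prime q ∈ {2, 5, 11}.
g = 2: 2^55 ≡ 120; 2^22 ≡ 81; 2^10 ≡ 56 — none is 1, so 2 is a primitive root.
Hence the least primitive root of 121 is 2.

2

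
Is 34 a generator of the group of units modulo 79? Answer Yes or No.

φ(79) = 79 − 1 = 78 = 2 · 3 · 13.
Test 34^(78/q) mod 79 for each prime factor q of 78:
34^39 ≡ 78 (mod 79)  [q = 2: ≢ 1 ✓]
34^26 ≡ 23 (mod 79)  [q = 3: ≢ 1 ✓]
34^6 ≡ 22 (mod 79)  [q = 13: ≢ 1 ✓]
None equal 1, so ord_79(34) = 78: 34 is a primitive root.

Yes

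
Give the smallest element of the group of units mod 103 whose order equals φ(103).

φ(103) = 103 − 1 = 102 = 2 · 3 · 17.
g is a primitive root iff g^(102/q) ≢ 1 (mod 103) for each prime q ∈ {2, 3, 17}.
g = 2: 2^51 ≡ 1 — hits 1, so not a primitive root.
g = 3: 3^51 ≡ 102; 3^34 ≡ 1 — hits 1, so not a primitive root.
g = 4: 4^51 ≡ 1 — hits 1, so not a primitive root.
g = 5: 5^51 ≡ 102; 5^34 ≡ 56; 5^6 ≡ 72 — none is 1, so 5 is a primitive root.
Hence the least primitive root of 103 is 5.

5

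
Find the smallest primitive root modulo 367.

6

φ(367) = 367 − 1 = 366 = 2 · 3 · 61.
Test candidates g = 2, 3, … against the prime factors q ∈ {2, 3, 61} of φ(367): g is a generator iff g^(366/q) ≢ 1 for every such q.
g = 2: 2^183 ≡ 1 — hits 1, so not a primitive root.
g = 3: 3^183 ≡ 366; 3^122 ≡ 1 — hits 1, so not a primitive root.
g = 4: 4^183 ≡ 1 — hits 1, so not a primitive root.
g = 5: 5^183 ≡ 366; 5^122 ≡ 1 — hits 1, so not a primitive root.
g = 6: 6^183 ≡ 366; 6^122 ≡ 283; 6^6 ≡ 47 — none is 1, so 6 is a primitive root.
So 6 is the smallest generator of (Z/367Z)^×.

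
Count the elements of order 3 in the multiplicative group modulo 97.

2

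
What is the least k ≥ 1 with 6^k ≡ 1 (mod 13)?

12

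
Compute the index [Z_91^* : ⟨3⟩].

12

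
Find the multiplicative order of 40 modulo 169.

ord(40) | φ(169) = φ(13^2) = 13·(13−1) = 156 = 2^2 · 3 · 13.
Divisors of 156: 1, 2, 3, 4, 6, 12, 13, 26, 39, 52, 78, 156.
Test each divisor d:
40^1 ≡ 40 (mod 169)
40^2 ≡ 79 (mod 169)
40^3 ≡ 118 (mod 169)
40^4 ≡ 157 (mod 169)
40^6 ≡ 66 (mod 169)
40^12 ≡ 131 (mod 169)
40^13 ≡ 1 (mod 169) ✓
Hence ord(40) = 13.

13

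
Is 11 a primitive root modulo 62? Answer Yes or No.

φ(62) = φ(2)·φ(31) = 1·30 = 30 = 2 · 3 · 5.
Test 11^(30/q) mod 62 for each prime factor q of 30:
11^15 ≡ 61 (mod 62)  [q = 2: ≢ 1 ✓]
11^10 ≡ 5 (mod 62)  [q = 3: ≢ 1 ✓]
11^6 ≡ 35 (mod 62)  [q = 5: ≢ 1 ✓]
Every test exponent gives a nontrivial residue, hence 11 generates the full group.

Yes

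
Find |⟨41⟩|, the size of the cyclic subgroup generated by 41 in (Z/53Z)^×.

52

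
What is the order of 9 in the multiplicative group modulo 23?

11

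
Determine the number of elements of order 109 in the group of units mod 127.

0

φ(127) = 127 − 1 = 126 = 2 · 3^2 · 7.
Since (Z/127Z)^× is cyclic of order 126, the number of elements of order d is φ(d) when d | 126 and 0 otherwise.
Since 109 ∤ 126, the count is 0.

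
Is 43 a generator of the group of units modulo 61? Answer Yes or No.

Yes

φ(61) = 61 − 1 = 60 = 2^2 · 3 · 5.
An element g generates (Z/61Z)^× iff g^(60/q) ≢ 1 (mod 61) for each prime q ∈ {2, 3, 5}.
43^30 ≡ 60 (mod 61)  [q = 2: ≢ 1 ✓]
43^20 ≡ 47 (mod 61)  [q = 3: ≢ 1 ✓]
43^12 ≡ 58 (mod 61)  [q = 5: ≢ 1 ✓]
Every test exponent gives a nontrivial residue, hence 43 generates the full group.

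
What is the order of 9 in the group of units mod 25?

By Lagrange's theorem, ord_25(9) divides φ(25) = φ(5^2) = 5·(5−1) = 20 = 2^2 · 5.
Divisors of 20: 1, 2, 4, 5, 10, 20.
Compute 9^d (mod 25) for the divisors d until we hit 1:
9^1 ≡ 9
9^2 ≡ 6
9^4 ≡ 11
9^5 ≡ 24
9^10 ≡ 1
Therefore the multiplicative order of 9 modulo 25 is 10.

10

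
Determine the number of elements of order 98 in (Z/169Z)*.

φ(169) = φ(13^2) = 13·(13−1) = 156 = 2^2 · 3 · 13.
Since (Z/169Z)^× is cyclic of order 156, the number of elements of order d is φ(d) when d | 156 and 0 otherwise.
Here 156 is not a multiple of 98, so there are no elements of order 98.

0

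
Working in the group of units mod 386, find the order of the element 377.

8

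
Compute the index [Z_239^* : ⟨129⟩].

The order of 129 must divide φ(239) = 239 − 1 = 238 = 2 · 7 · 17.
Divisors of 238: 1, 2, 7, 14, 17, 34, 119, 238.
Test each divisor d:
129^1 ≡ 129
129^2 ≡ 150
129^7 ≡ 172
129^14 ≡ 187
129^17 ≡ 229
129^34 ≡ 100
129^119 ≡ 238
129^238 ≡ 1
So ord_239(129) = 238, hence |⟨129⟩| = 238.
[(Z/239Z)^× : ⟨129⟩] = 238/238 = 1.

1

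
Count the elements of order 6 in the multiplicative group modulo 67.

2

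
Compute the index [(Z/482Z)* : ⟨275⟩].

ord(275) | φ(482) = φ(2)·φ(241) = 1·240 = 240 = 2^4 · 3 · 5.
Divisors of 240: 1, 2, 3, 4, 5, 6, 8, 10, 12, 15, 16, 20, 24, 30, 40, 48, 60, 80, 120, 240.
Compute 275^d (mod 482) for the divisors d until we hit 1:
275^1 ≡ 275 (mod 482)
275^2 ≡ 433 (mod 482)
275^3 ≡ 21 (mod 482)
275^4 ≡ 473 (mod 482)
275^5 ≡ 417 (mod 482)
275^6 ≡ 441 (mod 482)
275^8 ≡ 81 (mod 482)
275^10 ≡ 369 (mod 482)
275^12 ≡ 235 (mod 482)
275^15 ≡ 115 (mod 482)
275^16 ≡ 295 (mod 482)
275^20 ≡ 237 (mod 482)
275^24 ≡ 277 (mod 482)
275^30 ≡ 211 (mod 482)
275^40 ≡ 257 (mod 482)
275^48 ≡ 91 (mod 482)
275^60 ≡ 177 (mod 482)
275^80 ≡ 15 (mod 482)
275^120 ≡ 481 (mod 482)
275^240 ≡ 1 (mod 482) ✓
Thus |⟨275⟩| = ord(275) = 240.
The index is φ(482) / ord(275) = 240 / 240 = 1.

1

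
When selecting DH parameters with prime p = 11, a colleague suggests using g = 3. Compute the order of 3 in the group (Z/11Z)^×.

By Lagrange's theorem, ord_11(3) divides φ(11) = 11 − 1 = 10 = 2 · 5.
Divisors of 10: 1, 2, 5, 10.
Compute 3^d (mod 11) for the divisors d until we hit 1:
3^1 ≡ 3
3^2 ≡ 9
3^5 ≡ 1
Therefore the multiplicative order of 3 modulo 11 is 5.

5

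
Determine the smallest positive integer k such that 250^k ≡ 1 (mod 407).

By Lagrange's theorem, ord_407(250) divides φ(407) = φ(11·37) = (11−1)·(37−1) = 10·36 = 360 = 2^3 · 3^2 · 5.
Divisors of 360: 1, 2, 3, 4, 5, 6, 8, 9, 10, 12, 15, 18, 20, 24, 30, 36, 40, 45, 60, 72, 90, 120, 180, 360.
Test each divisor d:
250^1 ≡ 250 (mod 407)
250^2 ≡ 229 (mod 407)
250^3 ≡ 270 (mod 407)
250^4 ≡ 345 (mod 407)
250^5 ≡ 373 (mod 407)
250^6 ≡ 47 (mod 407)
250^8 ≡ 181 (mod 407)
250^9 ≡ 73 (mod 407)
250^10 ≡ 342 (mod 407)
250^12 ≡ 174 (mod 407)
250^15 ≡ 175 (mod 407)
250^18 ≡ 38 (mod 407)
250^20 ≡ 155 (mod 407)
250^24 ≡ 158 (mod 407)
250^30 ≡ 100 (mod 407)
250^36 ≡ 223 (mod 407)
250^40 ≡ 12 (mod 407)
250^45 ≡ 406 (mod 407)
250^60 ≡ 232 (mod 407)
250^72 ≡ 75 (mod 407)
250^90 ≡ 1 (mod 407) ✓
So ord_407(250) = 90.

90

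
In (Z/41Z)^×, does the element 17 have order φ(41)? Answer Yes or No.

Yes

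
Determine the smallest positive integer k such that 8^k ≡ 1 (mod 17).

8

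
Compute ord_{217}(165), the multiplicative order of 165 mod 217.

15

The order of 165 must divide φ(217) = φ(7·31) = (7−1)·(31−1) = 6·30 = 180 = 2^2 · 3^2 · 5.
Divisors of 180: 1, 2, 3, 4, 5, 6, 9, 10, 12, 15, 18, 20, 30, 36, 45, 60, 90, 180.
Test each divisor d:
165^1 ≡ 165
165^2 ≡ 100
165^3 ≡ 8
165^4 ≡ 18
165^5 ≡ 149
165^6 ≡ 64
165^9 ≡ 78
165^10 ≡ 67
165^12 ≡ 190
165^15 ≡ 1
Hence ord(165) = 15.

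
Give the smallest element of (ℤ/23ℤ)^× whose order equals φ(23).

5

φ(23) = 23 − 1 = 22 = 2 · 11.
Test candidates g = 2, 3, … against the prime factors q ∈ {2, 11} of φ(23): g is a generator iff g^(22/q) ≢ 1 for every such q.
g = 2: 2^11 ≡ 1 — hits 1, so not a primitive root.
g = 3: 3^11 ≡ 1 — hits 1, so not a primitive root.
g = 4: 4^11 ≡ 1 — hits 1, so not a primitive root.
g = 5: 5^11 ≡ 22; 5^2 ≡ 2 — none is 1, so 5 is a primitive root.
Hence the least primitive root of 23 is 5.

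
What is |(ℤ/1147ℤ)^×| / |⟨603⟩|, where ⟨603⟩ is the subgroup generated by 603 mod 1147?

ord(603) | φ(1147) = φ(31·37) = (31−1)·(37−1) = 30·36 = 1080 = 2^3 · 3^3 · 5.
Divisors of 1080: 1, 2, 3, 4, 5, 6, 8, 9, 10, 12, 15, 18, 20, 24, 27, 30, 36, 40, 45, 54, 60, 72, 90, 108, 120, 135, 180, 216, 270, 360, 540, 1080.
Check 603^d mod 1147 for each divisor in increasing order:
603^1 ≡ 603 (mod 1147)
603^2 ≡ 10 (mod 1147)
603^3 ≡ 295 (mod 1147)
603^4 ≡ 100 (mod 1147)
603^5 ≡ 656 (mod 1147)
603^6 ≡ 1000 (mod 1147)
603^8 ≡ 824 (mod 1147)
603^9 ≡ 221 (mod 1147)
603^10 ≡ 211 (mod 1147)
603^12 ≡ 963 (mod 1147)
603^15 ≡ 776 (mod 1147)
603^18 ≡ 667 (mod 1147)
603^20 ≡ 935 (mod 1147)
603^24 ≡ 593 (mod 1147)
603^27 ≡ 591 (mod 1147)
603^30 ≡ 1 (mod 1147) ✓
The order of 603 is 30, so the subgroup it generates has 30 elements.
The index is φ(1147) / ord(603) = 1080 / 30 = 36.

36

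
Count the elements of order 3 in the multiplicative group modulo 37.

2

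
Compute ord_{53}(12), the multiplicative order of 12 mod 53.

52

Since 12 ∈ (Z/53Z)^×, its order divides φ(53) = 53 − 1 = 52 = 2^2 · 13.
Divisors of 52: 1, 2, 4, 13, 26, 52.
Check 12^d mod 53 for each divisor in increasing order:
12^1 ≡ 12 (mod 53)
12^2 ≡ 38 (mod 53)
12^4 ≡ 13 (mod 53)
12^13 ≡ 23 (mod 53)
12^26 ≡ 52 (mod 53)
12^52 ≡ 1 (mod 53) ✓
Therefore the multiplicative order of 12 modulo 53 is 52.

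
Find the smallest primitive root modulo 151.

6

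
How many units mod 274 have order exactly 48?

φ(274) = φ(2)·φ(137) = 1·136 = 136 = 2^3 · 17.
In a cyclic group of order 136, there are φ(d) elements of order d for each divisor d of 136, and zero for non-divisors.
48 does not divide 136, so no element of (Z/274Z)^× has order 48.

0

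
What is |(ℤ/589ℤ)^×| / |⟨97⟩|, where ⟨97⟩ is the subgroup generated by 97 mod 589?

6

By Lagrange's theorem, ord_589(97) divides φ(589) = φ(19·31) = (19−1)·(31−1) = 18·30 = 540 = 2^2 · 3^3 · 5.
Divisors of 540: 1, 2, 3, 4, 5, 6, 9, 10, 12, 15, 18, 20, 27, 30, 36, 45, 54, 60, 90, 108, 135, 180, 270, 540.
Test each divisor d:
97^1 ≡ 97 (mod 589)
97^2 ≡ 574 (mod 589)
97^3 ≡ 312 (mod 589)
97^4 ≡ 225 (mod 589)
97^5 ≡ 32 (mod 589)
97^6 ≡ 159 (mod 589)
97^9 ≡ 132 (mod 589)
97^10 ≡ 435 (mod 589)
97^12 ≡ 543 (mod 589)
97^15 ≡ 373 (mod 589)
97^18 ≡ 343 (mod 589)
97^20 ≡ 156 (mod 589)
97^27 ≡ 512 (mod 589)
97^30 ≡ 125 (mod 589)
97^36 ≡ 438 (mod 589)
97^45 ≡ 94 (mod 589)
97^54 ≡ 39 (mod 589)
97^60 ≡ 311 (mod 589)
97^90 ≡ 1 (mod 589) ✓
The order of 97 is 90, so the subgroup it generates has 90 elements.
The index is φ(589) / ord(97) = 540 / 90 = 6.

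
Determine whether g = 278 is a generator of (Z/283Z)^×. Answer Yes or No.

φ(283) = 283 − 1 = 282 = 2 · 3 · 47.
An element g generates (Z/283Z)^× iff g^(282/q) ≢ 1 (mod 283) for each prime q ∈ {2, 3, 47}.
278^141 ≡ 1 (mod 283)  [q = 2: ≡ 1 ✗]
278^94 ≡ 44 (mod 283)  [q = 3: ≢ 1 ✓]
278^6 ≡ 60 (mod 283)  [q = 47: ≢ 1 ✓]
Since 278^141 ≡ 1, the order of 278 divides 141 < 282, so 278 is not a primitive root.

No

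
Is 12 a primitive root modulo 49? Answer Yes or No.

Yes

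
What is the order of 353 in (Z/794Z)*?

99

ord(353) | φ(794) = φ(2)·φ(397) = 1·396 = 396 = 2^2 · 3^2 · 11.
Divisors of 396: 1, 2, 3, 4, 6, 9, 11, 12, 18, 22, 33, 36, 44, 66, 99, 132, 198, 396.
Check 353^d mod 794 for each divisor in increasing order:
353^1 ≡ 353 (mod 794)
353^2 ≡ 745 (mod 794)
353^3 ≡ 171 (mod 794)
353^4 ≡ 19 (mod 794)
353^6 ≡ 657 (mod 794)
353^9 ≡ 393 (mod 794)
353^11 ≡ 593 (mod 794)
353^12 ≡ 507 (mod 794)
353^18 ≡ 413 (mod 794)
353^22 ≡ 701 (mod 794)
353^33 ≡ 431 (mod 794)
353^36 ≡ 653 (mod 794)
353^44 ≡ 709 (mod 794)
353^66 ≡ 759 (mod 794)
353^99 ≡ 1 (mod 794) ✓
Hence ord(353) = 99.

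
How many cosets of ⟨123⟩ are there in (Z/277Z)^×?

The order of 123 must divide φ(277) = 277 − 1 = 276 = 2^2 · 3 · 23.
Divisors of 276: 1, 2, 3, 4, 6, 12, 23, 46, 69, 92, 138, 276.
Check 123^d mod 277 for each divisor in increasing order:
123^1 ≡ 123 (mod 277)
123^2 ≡ 171 (mod 277)
123^3 ≡ 258 (mod 277)
123^4 ≡ 156 (mod 277)
123^6 ≡ 84 (mod 277)
123^12 ≡ 131 (mod 277)
123^23 ≡ 117 (mod 277)
123^46 ≡ 116 (mod 277)
123^69 ≡ 276 (mod 277)
123^92 ≡ 160 (mod 277)
123^138 ≡ 1 (mod 277) ✓
The order of 123 is 138, so the subgroup it generates has 138 elements.
Index = |(Z/277Z)^×| / |⟨123⟩| = 276 / 138 = 2.

2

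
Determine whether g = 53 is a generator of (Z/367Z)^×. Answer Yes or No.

No

φ(367) = 367 − 1 = 366 = 2 · 3 · 61.
Test 53^(366/q) mod 367 for each prime factor q of 366:
53^183 ≡ 1 (mod 367)  [q = 2: ≡ 1 ✗]
53^122 ≡ 83 (mod 367)  [q = 3: ≢ 1 ✓]
53^6 ≡ 211 (mod 367)  [q = 61: ≢ 1 ✓]
The check at q = 2 fails, so 53 generates a proper subgroup.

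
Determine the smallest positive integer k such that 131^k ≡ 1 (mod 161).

66

By Lagrange's theorem, ord_161(131) divides φ(161) = φ(7·23) = (7−1)·(23−1) = 6·22 = 132 = 2^2 · 3 · 11.
Divisors of 132: 1, 2, 3, 4, 6, 11, 12, 22, 33, 44, 66, 132.
Check 131^d mod 161 for each divisor in increasing order:
131^1 ≡ 131
131^2 ≡ 95
131^3 ≡ 48
131^4 ≡ 9
131^6 ≡ 50
131^11 ≡ 24
131^12 ≡ 85
131^22 ≡ 93
131^33 ≡ 139
131^44 ≡ 116
131^66 ≡ 1
The smallest such exponent is 66, so the order of 131 is 66.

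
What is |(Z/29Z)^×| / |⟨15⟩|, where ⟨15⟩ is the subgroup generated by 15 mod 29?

1

ord(15) | φ(29) = 29 − 1 = 28 = 2^2 · 7.
Divisors of 28: 1, 2, 4, 7, 14, 28.
Compute 15^d (mod 29) for the divisors d until we hit 1:
15^1 ≡ 15 (mod 29)
15^2 ≡ 22 (mod 29)
15^4 ≡ 20 (mod 29)
15^7 ≡ 17 (mod 29)
15^14 ≡ 28 (mod 29)
15^28 ≡ 1 (mod 29) ✓
Thus |⟨15⟩| = ord(15) = 28.
[(Z/29Z)^× : ⟨15⟩] = 28/28 = 1.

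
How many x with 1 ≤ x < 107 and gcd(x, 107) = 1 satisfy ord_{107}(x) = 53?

φ(107) = 107 − 1 = 106 = 2 · 53.
In a cyclic group of order 106, there are φ(d) elements of order d for each divisor d of 106, and zero for non-divisors.
53 | 106, and φ(53) = 53 − 1 = 52.

52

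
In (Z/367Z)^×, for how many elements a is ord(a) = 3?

2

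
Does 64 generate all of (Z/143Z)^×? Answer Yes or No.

143 = 11 · 13 is a product of two distinct odd primes, so (Z/143Z)^× ≅ (Z/11Z)^× × (Z/13Z)^× is not cyclic.
No primitive root modulo 143 exists; in particular 64 is not one.

No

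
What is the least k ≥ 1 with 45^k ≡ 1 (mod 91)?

12

The order of 45 must divide φ(91) = φ(7·13) = (7−1)·(13−1) = 6·12 = 72 = 2^3 · 3^2.
Divisors of 72: 1, 2, 3, 4, 6, 8, 9, 12, 18, 24, 36, 72.
Check 45^d mod 91 for each divisor in increasing order:
45^1 ≡ 45 (mod 91)
45^2 ≡ 23 (mod 91)
45^3 ≡ 34 (mod 91)
45^4 ≡ 74 (mod 91)
45^6 ≡ 64 (mod 91)
45^8 ≡ 16 (mod 91)
45^9 ≡ 83 (mod 91)
45^12 ≡ 1 (mod 91) ✓
Therefore the multiplicative order of 45 modulo 91 is 12.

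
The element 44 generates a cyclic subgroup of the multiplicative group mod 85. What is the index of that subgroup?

Since 44 ∈ (Z/85Z)^×, its order divides φ(85) = φ(5·17) = (5−1)·(17−1) = 4·16 = 64 = 2^6.
Divisors of 64: 1, 2, 4, 8, 16, 32, 64.
Evaluate successive powers at the divisors of 64:
44^1 ≡ 44 (mod 85)
44^2 ≡ 66 (mod 85)
44^4 ≡ 21 (mod 85)
44^8 ≡ 16 (mod 85)
44^16 ≡ 1 (mod 85) ✓
The order of 44 is 16, so the subgroup it generates has 16 elements.
The index is φ(85) / ord(44) = 64 / 16 = 4.

4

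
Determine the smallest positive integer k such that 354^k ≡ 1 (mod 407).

The order of 354 must divide φ(407) = φ(11·37) = (11−1)·(37−1) = 10·36 = 360 = 2^3 · 3^2 · 5.
Divisors of 360: 1, 2, 3, 4, 5, 6, 8, 9, 10, 12, 15, 18, 20, 24, 30, 36, 40, 45, 60, 72, 90, 120, 180, 360.
Evaluate successive powers at the divisors of 360:
354^1 ≡ 354
354^2 ≡ 367
354^3 ≡ 85
354^4 ≡ 379
354^5 ≡ 263
354^6 ≡ 306
354^8 ≡ 377
354^9 ≡ 369
354^10 ≡ 386
354^12 ≡ 26
354^15 ≡ 175
354^18 ≡ 223
354^20 ≡ 34
354^24 ≡ 269
354^30 ≡ 100
354^36 ≡ 75
354^40 ≡ 342
354^45 ≡ 406
354^60 ≡ 232
354^72 ≡ 334
354^90 ≡ 1
The smallest such exponent is 90, so the order of 354 is 90.

90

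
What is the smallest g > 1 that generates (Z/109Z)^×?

6

φ(109) = 109 − 1 = 108 = 2^2 · 3^3.
Test candidates g = 2, 3, … against the prime factors q ∈ {2, 3} of φ(109): g is a generator iff g^(108/q) ≢ 1 for every such q.
g = 2: 2^54 ≡ 108; 2^36 ≡ 1 — hits 1, so not a primitive root.
g = 3: 3^54 ≡ 1 — hits 1, so not a primitive root.
g = 4: 4^54 ≡ 1 — hits 1, so not a primitive root.
g = 5: 5^54 ≡ 1 — hits 1, so not a primitive root.
g = 6: 6^54 ≡ 108; 6^36 ≡ 63 — none is 1, so 6 is a primitive root.
The smallest primitive root modulo 109 is 6.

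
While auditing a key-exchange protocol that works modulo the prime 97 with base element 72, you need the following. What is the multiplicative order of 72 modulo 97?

48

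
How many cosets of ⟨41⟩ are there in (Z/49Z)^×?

3

Since 41 ∈ (Z/49Z)^×, its order divides φ(49) = φ(7^2) = 7·(7−1) = 42 = 2 · 3 · 7.
Divisors of 42: 1, 2, 3, 6, 7, 14, 21, 42.
Check 41^d mod 49 for each divisor in increasing order:
41^1 ≡ 41 (mod 49)
41^2 ≡ 15 (mod 49)
41^3 ≡ 27 (mod 49)
41^6 ≡ 43 (mod 49)
41^7 ≡ 48 (mod 49)
41^14 ≡ 1 (mod 49) ✓
So ord_49(41) = 14, hence |⟨41⟩| = 14.
[(Z/49Z)^× : ⟨41⟩] = 42/14 = 3.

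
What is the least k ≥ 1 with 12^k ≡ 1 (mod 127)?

By Lagrange's theorem, ord_127(12) divides φ(127) = 127 − 1 = 126 = 2 · 3^2 · 7.
Divisors of 126: 1, 2, 3, 6, 7, 9, 14, 18, 21, 42, 63, 126.
Test each divisor d:
12^1 ≡ 12 (mod 127)
12^2 ≡ 17 (mod 127)
12^3 ≡ 77 (mod 127)
12^6 ≡ 87 (mod 127)
12^7 ≡ 28 (mod 127)
12^9 ≡ 95 (mod 127)
12^14 ≡ 22 (mod 127)
12^18 ≡ 8 (mod 127)
12^21 ≡ 108 (mod 127)
12^42 ≡ 107 (mod 127)
12^63 ≡ 126 (mod 127)
12^126 ≡ 1 (mod 127) ✓
So ord_127(12) = 126.

126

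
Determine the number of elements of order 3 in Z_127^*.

2

φ(127) = 127 − 1 = 126 = 2 · 3^2 · 7.
Since (Z/127Z)^× is cyclic of order 126, the number of elements of order d is φ(d) when d | 126 and 0 otherwise.
3 | 126, and φ(3) = 3 − 1 = 2.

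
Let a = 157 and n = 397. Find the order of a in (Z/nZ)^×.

12

The order of 157 must divide φ(397) = 397 − 1 = 396 = 2^2 · 3^2 · 11.
Divisors of 396: 1, 2, 3, 4, 6, 9, 11, 12, 18, 22, 33, 36, 44, 66, 99, 132, 198, 396.
Test each divisor d:
157^1 ≡ 157 (mod 397)
157^2 ≡ 35 (mod 397)
157^3 ≡ 334 (mod 397)
157^4 ≡ 34 (mod 397)
157^6 ≡ 396 (mod 397)
157^9 ≡ 63 (mod 397)
157^11 ≡ 220 (mod 397)
157^12 ≡ 1 (mod 397) ✓
So ord_397(157) = 12.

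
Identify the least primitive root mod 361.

2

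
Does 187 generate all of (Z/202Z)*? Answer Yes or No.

Yes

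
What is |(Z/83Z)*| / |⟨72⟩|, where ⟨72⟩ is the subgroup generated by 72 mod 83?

1

The order of 72 must divide φ(83) = 83 − 1 = 82 = 2 · 41.
Divisors of 82: 1, 2, 41, 82.
Test each divisor d:
72^1 ≡ 72 (mod 83)
72^2 ≡ 38 (mod 83)
72^41 ≡ 82 (mod 83)
72^82 ≡ 1 (mod 83) ✓
Thus |⟨72⟩| = ord(72) = 82.
Index = |(Z/83Z)^×| / |⟨72⟩| = 82 / 82 = 1.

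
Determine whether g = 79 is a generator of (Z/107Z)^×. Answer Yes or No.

No

φ(107) = 107 − 1 = 106 = 2 · 53.
Test 79^(106/q) mod 107 for each prime factor q of 106:
79^53 ≡ 1 (mod 107)  [q = 2: ≡ 1 ✗]
79^2 ≡ 35 (mod 107)  [q = 53: ≢ 1 ✓]
Since 79^53 ≡ 1, the order of 79 divides 53 < 106, so 79 is not a primitive root.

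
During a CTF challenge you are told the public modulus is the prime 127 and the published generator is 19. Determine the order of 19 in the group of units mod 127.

Since 19 ∈ (Z/127Z)^×, its order divides φ(127) = 127 − 1 = 126 = 2 · 3^2 · 7.
Divisors of 126: 1, 2, 3, 6, 7, 9, 14, 18, 21, 42, 63, 126.
Evaluate successive powers at the divisors of 126:
19^1 ≡ 19 (mod 127)
19^2 ≡ 107 (mod 127)
19^3 ≡ 1 (mod 127) ✓
Hence ord(19) = 3.

3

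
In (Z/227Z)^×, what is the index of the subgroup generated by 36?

ord(36) | φ(227) = 227 − 1 = 226 = 2 · 113.
Divisors of 226: 1, 2, 113, 226.
Compute 36^d (mod 227) for the divisors d until we hit 1:
36^1 ≡ 36
36^2 ≡ 161
36^113 ≡ 1
So ord_227(36) = 113, hence |⟨36⟩| = 113.
[(Z/227Z)^× : ⟨36⟩] = 226/113 = 2.

2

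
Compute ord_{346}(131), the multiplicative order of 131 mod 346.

Since 131 ∈ (Z/346Z)^×, its order divides φ(346) = φ(2)·φ(173) = 1·172 = 172 = 2^2 · 43.
Divisors of 172: 1, 2, 4, 43, 86, 172.
Compute 131^d (mod 346) for the divisors d until we hit 1:
131^1 ≡ 131 (mod 346)
131^2 ≡ 207 (mod 346)
131^4 ≡ 291 (mod 346)
131^43 ≡ 253 (mod 346)
131^86 ≡ 345 (mod 346)
131^172 ≡ 1 (mod 346) ✓
Hence ord(131) = 172.

172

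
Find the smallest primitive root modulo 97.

5

φ(97) = 97 − 1 = 96 = 2^5 · 3.
g is a primitive root iff g^(96/q) ≢ 1 (mod 97) for each prime q ∈ {2, 3}.
g = 2: 2^48 ≡ 1 — hits 1, so not a primitive root.
g = 3: 3^48 ≡ 1 — hits 1, so not a primitive root.
g = 4: 4^48 ≡ 1 — hits 1, so not a primitive root.
g = 5: 5^48 ≡ 96; 5^32 ≡ 35 — none is 1, so 5 is a primitive root.
Hence the least primitive root of 97 is 5.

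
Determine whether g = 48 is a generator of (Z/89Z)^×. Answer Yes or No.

φ(89) = 89 − 1 = 88 = 2^3 · 11.
Test 48^(88/q) mod 89 for each prime factor q of 88:
48^44 ≡ 88 (mod 89)  [q = 2: ≢ 1 ✓]
48^8 ≡ 32 (mod 89)  [q = 11: ≢ 1 ✓]
All checks pass, so 48 has order 88 and is a primitive root modulo 89.

Yes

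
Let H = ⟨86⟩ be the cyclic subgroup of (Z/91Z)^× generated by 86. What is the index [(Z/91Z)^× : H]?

6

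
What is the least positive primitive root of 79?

3

φ(79) = 79 − 1 = 78 = 2 · 3 · 13.
g is a primitive root iff g^(78/q) ≢ 1 (mod 79) for each prime q ∈ {2, 3, 13}.
g = 2: 2^39 ≡ 1 — hits 1, so not a primitive root.
g = 3: 3^39 ≡ 78; 3^26 ≡ 23; 3^6 ≡ 18 — none is 1, so 3 is a primitive root.
The smallest primitive root modulo 79 is 3.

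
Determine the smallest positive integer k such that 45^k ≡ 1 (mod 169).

Since 45 ∈ (Z/169Z)^×, its order divides φ(169) = φ(13^2) = 13·(13−1) = 156 = 2^2 · 3 · 13.
Divisors of 156: 1, 2, 3, 4, 6, 12, 13, 26, 39, 52, 78, 156.
Evaluate successive powers at the divisors of 156:
45^1 ≡ 45
45^2 ≡ 166
45^3 ≡ 34
45^4 ≡ 9
45^6 ≡ 142
45^12 ≡ 53
45^13 ≡ 19
45^26 ≡ 23
45^39 ≡ 99
45^52 ≡ 22
45^78 ≡ 168
45^156 ≡ 1
Therefore the multiplicative order of 45 modulo 169 is 156.

156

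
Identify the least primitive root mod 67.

φ(67) = 67 − 1 = 66 = 2 · 3 · 11.
g is a primitive root iff g^(66/q) ≢ 1 (mod 67) for each prime q ∈ {2, 3, 11}.
g = 2: 2^33 ≡ 66; 2^22 ≡ 37; 2^6 ≡ 64 — none is 1, so 2 is a primitive root.
Hence the least primitive root of 67 is 2.

2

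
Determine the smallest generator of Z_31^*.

3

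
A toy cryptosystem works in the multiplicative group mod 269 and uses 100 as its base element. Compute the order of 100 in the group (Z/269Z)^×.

134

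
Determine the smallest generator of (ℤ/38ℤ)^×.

φ(38) = φ(2)·φ(19) = 1·18 = 18 = 2 · 3^2.
Test candidates g = 2, 3, … against the prime factors q ∈ {2, 3} of φ(38): g is a generator iff g^(18/q) ≢ 1 for every such q.
g = 2: gcd(2, 38) = 2 > 1, not a unit — skip.
g = 3: 3^9 ≡ 37; 3^6 ≡ 7 — none is 1, so 3 is a primitive root.
The smallest primitive root modulo 38 is 3.

3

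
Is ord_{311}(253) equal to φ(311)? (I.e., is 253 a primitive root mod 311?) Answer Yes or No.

φ(311) = 311 − 1 = 310 = 2 · 5 · 31.
It suffices to check that the order of 253 is not a proper divisor of 310: compute 253^(310/q) for q ∈ {2, 5, 31}.
253^155 ≡ 1 (mod 311)  [q = 2: ≡ 1 ✗]
253^62 ≡ 6 (mod 311)  [q = 5: ≢ 1 ✓]
253^10 ≡ 265 (mod 311)  [q = 31: ≢ 1 ✓]
The check at q = 2 fails, so 253 generates a proper subgroup.

No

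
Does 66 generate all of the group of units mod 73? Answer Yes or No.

φ(73) = 73 − 1 = 72 = 2^3 · 3^2.
Test 66^(72/q) mod 73 for each prime factor q of 72:
66^36 ≡ 72 (mod 73)  [q = 2: ≢ 1 ✓]
66^24 ≡ 1 (mod 73)  [q = 3: ≡ 1 ✗]
66^24 ≡ 1 shows ord(66) | 24, strictly less than φ(73); not a primitive root.

No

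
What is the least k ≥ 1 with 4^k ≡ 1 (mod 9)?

By Lagrange's theorem, ord_9(4) divides φ(9) = φ(3^2) = 3·(3−1) = 6 = 2 · 3.
Divisors of 6: 1, 2, 3, 6.
Evaluate successive powers at the divisors of 6:
4^1 ≡ 4 (mod 9)
4^2 ≡ 7 (mod 9)
4^3 ≡ 1 (mod 9) ✓
So ord_9(4) = 3.

3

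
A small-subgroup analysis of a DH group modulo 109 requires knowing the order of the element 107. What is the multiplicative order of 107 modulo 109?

By Lagrange's theorem, ord_109(107) divides φ(109) = 109 − 1 = 108 = 2^2 · 3^3.
Divisors of 108: 1, 2, 3, 4, 6, 9, 12, 18, 27, 36, 54, 108.
Evaluate successive powers at the divisors of 108:
107^1 ≡ 107
107^2 ≡ 4
107^3 ≡ 101
107^4 ≡ 16
107^6 ≡ 64
107^9 ≡ 33
107^12 ≡ 63
107^18 ≡ 108
107^27 ≡ 76
107^36 ≡ 1
So ord_109(107) = 36.

36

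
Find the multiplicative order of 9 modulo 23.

Since 9 ∈ (Z/23Z)^×, its order divides φ(23) = 23 − 1 = 22 = 2 · 11.
Divisors of 22: 1, 2, 11, 22.
Test each divisor d:
9^1 ≡ 9
9^2 ≡ 12
9^11 ≡ 1
So ord_23(9) = 11.

11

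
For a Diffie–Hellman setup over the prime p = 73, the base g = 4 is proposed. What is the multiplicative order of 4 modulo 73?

9

By Lagrange's theorem, ord_73(4) divides φ(73) = 73 − 1 = 72 = 2^3 · 3^2.
Divisors of 72: 1, 2, 3, 4, 6, 8, 9, 12, 18, 24, 36, 72.
Check 4^d mod 73 for each divisor in increasing order:
4^1 ≡ 4
4^2 ≡ 16
4^3 ≡ 64
4^4 ≡ 37
4^6 ≡ 8
4^8 ≡ 55
4^9 ≡ 1
The smallest such exponent is 9, so the order of 4 is 9.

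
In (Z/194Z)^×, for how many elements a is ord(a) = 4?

2

φ(194) = φ(2)·φ(97) = 1·96 = 96 = 2^5 · 3.
In a cyclic group of order 96, there are φ(d) elements of order d for each divisor d of 96, and zero for non-divisors.
4 = 2^2 divides 96, and φ(4) = 2.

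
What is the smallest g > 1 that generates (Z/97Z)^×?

φ(97) = 97 − 1 = 96 = 2^5 · 3.
Test candidates g = 2, 3, … against the prime factors q ∈ {2, 3} of φ(97): g is a generator iff g^(96/q) ≢ 1 for every such q.
g = 2: 2^48 ≡ 1 — hits 1, so not a primitive root.
g = 3: 3^48 ≡ 1 — hits 1, so not a primitive root.
g = 4: 4^48 ≡ 1 — hits 1, so not a primitive root.
g = 5: 5^48 ≡ 96; 5^32 ≡ 35 — none is 1, so 5 is a primitive root.
Hence the least primitive root of 97 is 5.

5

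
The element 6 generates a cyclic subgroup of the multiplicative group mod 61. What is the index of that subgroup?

1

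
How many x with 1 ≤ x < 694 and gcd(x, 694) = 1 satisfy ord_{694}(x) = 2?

1

φ(694) = φ(2)·φ(347) = 1·346 = 346 = 2 · 173.
Since (Z/694Z)^× is cyclic of order 346, the number of elements of order d is φ(d) when d | 346 and 0 otherwise.
2 | 346, and φ(2) = 2 − 1 = 1.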